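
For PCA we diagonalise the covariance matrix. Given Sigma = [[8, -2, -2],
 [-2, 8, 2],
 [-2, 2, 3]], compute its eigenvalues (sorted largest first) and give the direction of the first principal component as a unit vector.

Step 1 — characteristic polynomial p(λ) = det(λI - Sigma) = λ³ - tr·λ² + c_1·λ - det, where tr = trace, c_1 = sum of the principal 2×2 minors, det = det(Sigma):
  tr = 8 + 8 + 3 = 19,
  c_1 = (8·8 - (-2)²) + (8·3 - (-2)²) + (8·3 - (2)²) = 60 + 20 + 20 = 100,
  det = 8·(8·3 - (2)²) - (-2)·((-2)·3 - (2)·(-2)) + (-2)·((-2)·(2) - 8·(-2)) = 8·(20) - (-2)·(-2) + (-2)·(12) = 132.
  So p(λ) = λ³ - 19λ² + 100λ - 132.
Step 2 — look for an integer root (rational root theorem: any rational root is an integer divisor of 132). Testing λ = 2:
  p(2) = 8 - 76 + 200 - 132 = 0  ✓
  Dividing out (λ - 2): p(λ) = (λ - 2)(λ² - 17λ + 66).
Step 3 — remaining eigenvalues from the quadratic λ² - 17λ + 66 = 0:
  Δ = 17² - 4·66 = 289 - 264 = 25,  λ = (17 ± √25)/2 = (17 ± 5)/2 = 11 or 6.
  Sorted: λ_1 = 11,  λ_2 = 6,  λ_3 = 2  (check: sum = 19 = tr ✓).

Step 4 — unit eigenvector for λ_1 = 11: v spans the null space of (Sigma - λ_1 I), whose rows are
  r_1 = (-3, -2, -2),  r_2 = (-2, -3, 2),  r_3 = (-2, 2, -8).
  v is orthogonal to every row, so take v ∝ r_1 × r_2 = ((-2)·(2) - (-2)·(-3), (-2)·(-2) - (-3)·(2), (-3)·(-3) - (-2)·(-2)) = (-10, 10, 5).
  Rescale (divide by 5; multiply by -1 so the first nonzero entry is positive): u = (2, -2, -1).
  ||u|| = √((2)² + (-2)² + (-1)²) = √(9) = 3,  v_1 = u/||u|| ≈ (0.6667, -0.6667, -0.3333) (||v_1|| = 1).

λ_1 = 11,  λ_2 = 6,  λ_3 = 2;  v_1 ≈ (0.6667, -0.6667, -0.3333)


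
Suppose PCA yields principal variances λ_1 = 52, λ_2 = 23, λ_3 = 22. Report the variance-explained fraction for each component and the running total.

Step 1 — total variance = trace(Sigma) = Σ λ_i = 52 + 23 + 22 = 97.

Step 2 — fraction explained by component i = λ_i / Σ λ:
  PC1: 52/97 = 0.5361
  PC2: 23/97 = 0.2371
  PC3: 22/97 = 0.2268

Step 3 — cumulative fraction after k components = (λ_1 + ... + λ_k) / Σ λ:
  k = 1: 52/97 = 0.5361
  k = 2: (52 + 23)/97 = 75/97 = 0.7732
  k = 3: (52 + 23 + 22)/97 = 97/97 = 1

Summary (fraction, with percent):

explained: PC1 0.5361 (53.61%), PC2 0.2371 (23.71%), PC3 0.2268 (22.68%);  cumulative: 0.5361, 0.7732, 1


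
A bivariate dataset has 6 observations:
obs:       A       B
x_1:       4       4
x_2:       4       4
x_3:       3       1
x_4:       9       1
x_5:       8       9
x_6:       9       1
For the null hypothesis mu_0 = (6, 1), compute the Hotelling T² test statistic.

Step 1 — sample mean vector:
  mean(A) = (4 + 4 + 3 + 9 + 8 + 9) / 6 = 37/6 = 6.1667
  mean(B) = (4 + 4 + 1 + 1 + 9 + 1) / 6 = 20/6 = 3.3333
  x̄ = (6.1667, 3.3333),  deviation x̄ - mu_0 = (6.1667, 3.3333) - (6, 1) = (0.1667, 2.3333).

Step 2 — sample covariance matrix, S[i,j] = (1/(n-1)) · Σ_k (x_{k,i} - mean_i) · (x_{k,j} - mean_j), divisor n-1 = 5:
  S[A,A] = ((-2.1667)·(-2.1667) + (-2.1667)·(-2.1667) + (-3.1667)·(-3.1667) + (2.8333)·(2.8333) + (1.8333)·(1.8333) + (2.8333)·(2.8333)) / 5 = 38.8333/5 = 7.7667
  S[A,B] = ((-2.1667)·(0.6667) + (-2.1667)·(0.6667) + (-3.1667)·(-2.3333) + (2.8333)·(-2.3333) + (1.8333)·(5.6667) + (2.8333)·(-2.3333)) / 5 = 1.6667/5 = 0.3333
  S[B,B] = ((0.6667)·(0.6667) + (0.6667)·(0.6667) + (-2.3333)·(-2.3333) + (-2.3333)·(-2.3333) + (5.6667)·(5.6667) + (-2.3333)·(-2.3333)) / 5 = 49.3333/5 = 9.8667
  S = [[7.7667, 0.3333],
 [0.3333, 9.8667]].

Step 3 — invert S. det(S) = 7.7667·9.8667 - (0.3333)² = 76.52.
  S^{-1} = (1/det) · [[d, -b], [-b, a]] = [[0.1289, -0.0044],
 [-0.0044, 0.1015]].

Step 4 — quadratic form (x̄ - mu_0)^T · S^{-1} · (x̄ - mu_0):
  S^{-1} · (x̄ - mu_0) = (0.0113, 0.2361),
  (x̄ - mu_0)^T · [...] = (0.1667)·(0.0113) + (2.3333)·(0.2361) = 0.5528.

Step 5 — scale by n: T² = 6 · 0.5528 = 3.3168.

T² ≈ 3.3168


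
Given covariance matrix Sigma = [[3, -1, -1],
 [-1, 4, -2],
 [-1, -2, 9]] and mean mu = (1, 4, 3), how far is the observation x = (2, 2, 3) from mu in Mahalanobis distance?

Step 1 — centre the observation: (x - mu) = (1, -2, 0).

Step 2 — invert Sigma (cofactor / det for 3×3, or solve directly):
  Sigma^{-1} = [[0.4051, 0.1392, 0.0759],
 [0.1392, 0.3291, 0.0886],
 [0.0759, 0.0886, 0.1392]].

Step 3 — form the quadratic (x - mu)^T · Sigma^{-1} · (x - mu):
  Sigma^{-1} · (x - mu) = (0.1266, -0.519, -0.1013).
  (x - mu)^T · [Sigma^{-1} · (x - mu)] = (1)·(0.1266) + (-2)·(-0.519) + (0)·(-0.1013) = 1.1646.

Step 4 — take square root: d = √(1.1646) ≈ 1.0791.

d(x, mu) = √(1.1646) ≈ 1.0791


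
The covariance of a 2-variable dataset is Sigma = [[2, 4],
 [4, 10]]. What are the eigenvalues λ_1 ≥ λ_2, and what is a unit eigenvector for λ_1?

Step 1 — characteristic polynomial of 2×2 Sigma:
  det(Sigma - λI) = λ² - trace · λ + det = 0.
  trace = 2 + 10 = 12, det = 2·10 - (4)² = 4.
Step 2 — discriminant:
  Δ = trace² - 4·det = 144 - 16 = 128.
Step 3 — eigenvalues:
  λ = (trace ± √Δ)/2 = (12 ± 11.3137)/2,
  λ_1 = 11.6569,  λ_2 = 0.3431.

Step 4 — unit eigenvector for λ_1: solve (Sigma - λ_1 I)v = 0. First row:
  (2 - 11.6569)·v_x + (4)·v_y = 0, i.e. (-9.6569)·v_x + (4)·v_y = 0,
  so v ∝ (b, λ_1 - a) = (4, 9.6569) = u.
  ||u|| = √((4)² + (9.6569)²) = √(109.2548) ≈ 10.4525,
  v_1 = u/||u|| ≈ (0.3827, 0.9239) (||v_1|| = 1).

λ_1 = 11.6569,  λ_2 = 0.3431;  v_1 ≈ (0.3827, 0.9239)


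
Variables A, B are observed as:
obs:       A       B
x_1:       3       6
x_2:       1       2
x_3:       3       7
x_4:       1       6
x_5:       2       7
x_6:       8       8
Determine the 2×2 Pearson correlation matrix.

Step 1 — column means:
  mean(A) = (3 + 1 + 3 + 1 + 2 + 8) / 6 = 18/6 = 3
  mean(B) = (6 + 2 + 7 + 6 + 7 + 8) / 6 = 36/6 = 6

Step 2 — sample variances and covariances s[i,j] = (1/(n-1)) · Σ_k (x_{k,i} - mean_i) · (x_{k,j} - mean_j), with n-1 = 5:
  s[A,A] = ((0)·(0) + (-2)·(-2) + (0)·(0) + (-2)·(-2) + (-1)·(-1) + (5)·(5)) / 5 = 34/5 = 6.8
  s[A,B] = ((0)·(0) + (-2)·(-4) + (0)·(1) + (-2)·(0) + (-1)·(1) + (5)·(2)) / 5 = 17/5 = 3.4
  s[B,B] = ((0)·(0) + (-4)·(-4) + (1)·(1) + (0)·(0) + (1)·(1) + (2)·(2)) / 5 = 22/5 = 4.4
  Sample standard deviations s_i = √(s[i,i]):
  s(A) = √(6.8) = 2.6077
  s(B) = √(4.4) = 2.0976

Step 3 — r_{ij} = s_{ij} / (s_i · s_j):
  r[A,A] = 1 (diagonal).
  r[A,B] = 3.4 / (2.6077 · 2.0976) = 3.4 / 5.4699 = 0.6216
  r[B,B] = 1 (diagonal).

R is symmetric with unit diagonal. Assembling:

R = [[1, 0.6216],
 [0.6216, 1]]


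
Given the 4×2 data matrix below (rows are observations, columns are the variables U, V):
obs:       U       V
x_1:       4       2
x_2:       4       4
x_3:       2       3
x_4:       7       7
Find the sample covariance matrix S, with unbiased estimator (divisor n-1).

Step 1 — column means:
  mean(U) = (4 + 4 + 2 + 7) / 4 = 17/4 = 4.25
  mean(V) = (2 + 4 + 3 + 7) / 4 = 16/4 = 4

Step 2 — sample covariance S[i,j] = (1/(n-1)) · Σ_k (x_{k,i} - mean_i) · (x_{k,j} - mean_j), with n-1 = 3.
  S[U,U] = ((-0.25)·(-0.25) + (-0.25)·(-0.25) + (-2.25)·(-2.25) + (2.75)·(2.75)) / 3 = 12.75/3 = 4.25
  S[U,V] = ((-0.25)·(-2) + (-0.25)·(0) + (-2.25)·(-1) + (2.75)·(3)) / 3 = 11/3 = 3.6667
  S[V,V] = ((-2)·(-2) + (0)·(0) + (-1)·(-1) + (3)·(3)) / 3 = 14/3 = 4.6667

S is symmetric (S[j,i] = S[i,j]). Assembling:

S = [[4.25, 3.6667],
 [3.6667, 4.6667]]


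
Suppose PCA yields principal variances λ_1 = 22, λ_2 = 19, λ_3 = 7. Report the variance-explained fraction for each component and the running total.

Step 1 — total variance = trace(Sigma) = Σ λ_i = 22 + 19 + 7 = 48.

Step 2 — fraction explained by component i = λ_i / Σ λ:
  PC1: 22/48 = 0.4583
  PC2: 19/48 = 0.3958
  PC3: 7/48 = 0.1458

Step 3 — cumulative fraction after k components = (λ_1 + ... + λ_k) / Σ λ:
  k = 1: 22/48 = 0.4583
  k = 2: (22 + 19)/48 = 41/48 = 0.8542
  k = 3: (22 + 19 + 7)/48 = 48/48 = 1

Summary (fraction, with percent):

explained: PC1 0.4583 (45.83%), PC2 0.3958 (39.58%), PC3 0.1458 (14.58%);  cumulative: 0.4583, 0.8542, 1


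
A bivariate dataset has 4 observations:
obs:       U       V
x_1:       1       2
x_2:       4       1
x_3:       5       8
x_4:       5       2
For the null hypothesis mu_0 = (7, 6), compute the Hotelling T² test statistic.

Step 1 — sample mean vector:
  mean(U) = (1 + 4 + 5 + 5) / 4 = 15/4 = 3.75
  mean(V) = (2 + 1 + 8 + 2) / 4 = 13/4 = 3.25
  x̄ = (3.75, 3.25),  deviation x̄ - mu_0 = (3.75, 3.25) - (7, 6) = (-3.25, -2.75).

Step 2 — sample covariance matrix, S[i,j] = (1/(n-1)) · Σ_k (x_{k,i} - mean_i) · (x_{k,j} - mean_j), divisor n-1 = 3:
  S[U,U] = ((-2.75)·(-2.75) + (0.25)·(0.25) + (1.25)·(1.25) + (1.25)·(1.25)) / 3 = 10.75/3 = 3.5833
  S[U,V] = ((-2.75)·(-1.25) + (0.25)·(-2.25) + (1.25)·(4.75) + (1.25)·(-1.25)) / 3 = 7.25/3 = 2.4167
  S[V,V] = ((-1.25)·(-1.25) + (-2.25)·(-2.25) + (4.75)·(4.75) + (-1.25)·(-1.25)) / 3 = 30.75/3 = 10.25
  S = [[3.5833, 2.4167],
 [2.4167, 10.25]].

Step 3 — invert S. det(S) = 3.5833·10.25 - (2.4167)² = 30.8889.
  S^{-1} = (1/det) · [[d, -b], [-b, a]] = [[0.3318, -0.0782],
 [-0.0782, 0.116]].

Step 4 — quadratic form (x̄ - mu_0)^T · S^{-1} · (x̄ - mu_0):
  S^{-1} · (x̄ - mu_0) = (-0.8633, -0.0647),
  (x̄ - mu_0)^T · [...] = (-3.25)·(-0.8633) + (-2.75)·(-0.0647) = 2.9838.

Step 5 — scale by n: T² = 4 · 2.9838 = 11.9353.

T² ≈ 11.9353


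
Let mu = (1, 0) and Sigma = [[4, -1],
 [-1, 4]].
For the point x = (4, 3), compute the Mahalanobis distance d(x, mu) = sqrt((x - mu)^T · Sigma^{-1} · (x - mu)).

Step 1 — centre the observation: (x - mu) = (3, 3).

Step 2 — invert Sigma. det(Sigma) = 4·4 - (-1)² = 15.
  Sigma^{-1} = (1/det) · [[d, -b], [-b, a]] = [[0.2667, 0.0667],
 [0.0667, 0.2667]].

Step 3 — form the quadratic (x - mu)^T · Sigma^{-1} · (x - mu):
  Sigma^{-1} · (x - mu) = (1, 1).
  (x - mu)^T · [Sigma^{-1} · (x - mu)] = (3)·(1) + (3)·(1) = 6.

Step 4 — take square root: d = √(6) ≈ 2.4495.

d(x, mu) = √(6) ≈ 2.4495


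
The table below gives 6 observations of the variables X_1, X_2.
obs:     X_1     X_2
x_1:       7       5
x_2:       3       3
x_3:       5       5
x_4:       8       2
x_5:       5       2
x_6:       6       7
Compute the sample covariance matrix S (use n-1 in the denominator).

Step 1 — column means:
  mean(X_1) = (7 + 3 + 5 + 8 + 5 + 6) / 6 = 34/6 = 5.6667
  mean(X_2) = (5 + 3 + 5 + 2 + 2 + 7) / 6 = 24/6 = 4

Step 2 — sample covariance S[i,j] = (1/(n-1)) · Σ_k (x_{k,i} - mean_i) · (x_{k,j} - mean_j), with n-1 = 5.
  S[X_1,X_1] = ((1.3333)·(1.3333) + (-2.6667)·(-2.6667) + (-0.6667)·(-0.6667) + (2.3333)·(2.3333) + (-0.6667)·(-0.6667) + (0.3333)·(0.3333)) / 5 = 15.3333/5 = 3.0667
  S[X_1,X_2] = ((1.3333)·(1) + (-2.6667)·(-1) + (-0.6667)·(1) + (2.3333)·(-2) + (-0.6667)·(-2) + (0.3333)·(3)) / 5 = 1/5 = 0.2
  S[X_2,X_2] = ((1)·(1) + (-1)·(-1) + (1)·(1) + (-2)·(-2) + (-2)·(-2) + (3)·(3)) / 5 = 20/5 = 4

S is symmetric (S[j,i] = S[i,j]). Assembling:

S = [[3.0667, 0.2],
 [0.2, 4]]


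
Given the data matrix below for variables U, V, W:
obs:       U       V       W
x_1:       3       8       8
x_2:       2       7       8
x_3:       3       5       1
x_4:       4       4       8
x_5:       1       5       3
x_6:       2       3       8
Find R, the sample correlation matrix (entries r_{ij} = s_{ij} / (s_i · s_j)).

Step 1 — column means:
  mean(U) = (3 + 2 + 3 + 4 + 1 + 2) / 6 = 15/6 = 2.5
  mean(V) = (8 + 7 + 5 + 4 + 5 + 3) / 6 = 32/6 = 5.3333
  mean(W) = (8 + 8 + 1 + 8 + 3 + 8) / 6 = 36/6 = 6

Step 2 — sample variances and covariances s[i,j] = (1/(n-1)) · Σ_k (x_{k,i} - mean_i) · (x_{k,j} - mean_j), with n-1 = 5:
  s[U,U] = ((0.5)·(0.5) + (-0.5)·(-0.5) + (0.5)·(0.5) + (1.5)·(1.5) + (-1.5)·(-1.5) + (-0.5)·(-0.5)) / 5 = 5.5/5 = 1.1
  s[U,V] = ((0.5)·(2.6667) + (-0.5)·(1.6667) + (0.5)·(-0.3333) + (1.5)·(-1.3333) + (-1.5)·(-0.3333) + (-0.5)·(-2.3333)) / 5 = 0/5 = 0
  s[U,W] = ((0.5)·(2) + (-0.5)·(2) + (0.5)·(-5) + (1.5)·(2) + (-1.5)·(-3) + (-0.5)·(2)) / 5 = 4/5 = 0.8
  s[V,V] = ((2.6667)·(2.6667) + (1.6667)·(1.6667) + (-0.3333)·(-0.3333) + (-1.3333)·(-1.3333) + (-0.3333)·(-0.3333) + (-2.3333)·(-2.3333)) / 5 = 17.3333/5 = 3.4667
  s[V,W] = ((2.6667)·(2) + (1.6667)·(2) + (-0.3333)·(-5) + (-1.3333)·(2) + (-0.3333)·(-3) + (-2.3333)·(2)) / 5 = 4/5 = 0.8
  s[W,W] = ((2)·(2) + (2)·(2) + (-5)·(-5) + (2)·(2) + (-3)·(-3) + (2)·(2)) / 5 = 50/5 = 10
  Sample standard deviations s_i = √(s[i,i]):
  s(U) = √(1.1) = 1.0488
  s(V) = √(3.4667) = 1.8619
  s(W) = √(10) = 3.1623

Step 3 — r_{ij} = s_{ij} / (s_i · s_j):
  r[U,U] = 1 (diagonal).
  r[U,V] = 0 / (1.0488 · 1.8619) = 0 / 1.9528 = 0
  r[U,W] = 0.8 / (1.0488 · 3.1623) = 0.8 / 3.3166 = 0.2412
  r[V,V] = 1 (diagonal).
  r[V,W] = 0.8 / (1.8619 · 3.1623) = 0.8 / 5.8878 = 0.1359
  r[W,W] = 1 (diagonal).

R is symmetric with unit diagonal. Assembling:

R = [[1, 0, 0.2412],
 [0, 1, 0.1359],
 [0.2412, 0.1359, 1]]


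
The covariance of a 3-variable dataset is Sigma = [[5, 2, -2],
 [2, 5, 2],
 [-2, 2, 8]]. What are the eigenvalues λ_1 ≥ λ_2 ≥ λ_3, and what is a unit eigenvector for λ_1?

Step 1 — characteristic polynomial p(λ) = det(λI - Sigma) = λ³ - tr·λ² + c_1·λ - det, where tr = trace, c_1 = sum of the principal 2×2 minors, det = det(Sigma):
  tr = 5 + 5 + 8 = 18,
  c_1 = (5·5 - (2)²) + (5·8 - (-2)²) + (5·8 - (2)²) = 21 + 36 + 36 = 93,
  det = 5·(5·8 - (2)²) - (2)·((2)·8 - (2)·(-2)) + (-2)·((2)·(2) - 5·(-2)) = 5·(36) - (2)·(20) + (-2)·(14) = 112.
  So p(λ) = λ³ - 18λ² + 93λ - 112.
Step 2 — look for an integer root (rational root theorem: any rational root is an integer divisor of 112). Testing λ = 7:
  p(7) = 343 - 882 + 651 - 112 = 0  ✓
  Dividing out (λ - 7): p(λ) = (λ - 7)(λ² - 11λ + 16).
Step 3 — remaining eigenvalues from the quadratic λ² - 11λ + 16 = 0:
  Δ = 11² - 4·16 = 121 - 64 = 57,  λ = (11 ± √57)/2 = (11 ± 7.5498)/2 ≈ 9.2749 or 1.7251.
  Sorted: λ_1 = 9.2749,  λ_2 = 7,  λ_3 = 1.7251  (check: sum = 18 = tr ✓).

Step 4 — unit eigenvector for λ_1 ≈ 9.2749: v spans the null space of (Sigma - λ_1 I), whose rows are
  r_1 = (-4.2749, 2, -2),  r_2 = (2, -4.2749, 2),  r_3 = (-2, 2, -1.2749).
  v is orthogonal to every row, so take v ∝ r_1 × r_2 = ((2)·(2) - (-2)·(-4.2749), (-2)·(2) - (-4.2749)·(2), (-4.2749)·(-4.2749) - (2)·(2)) ≈ (-4.5498, 4.5498, 14.2749).
  Rescale (multiply by -1 so the first nonzero entry is positive): u = (4.5498, -4.5498, -14.2749).
  ||u|| = √((4.5498)² + (-4.5498)² + (-14.2749)²) = √(245.1752) ≈ 15.6581,  v_1 = u/||u|| ≈ (0.2906, -0.2906, -0.9117) (||v_1|| = 1).

λ_1 = 9.2749,  λ_2 = 7,  λ_3 = 1.7251;  v_1 ≈ (0.2906, -0.2906, -0.9117)


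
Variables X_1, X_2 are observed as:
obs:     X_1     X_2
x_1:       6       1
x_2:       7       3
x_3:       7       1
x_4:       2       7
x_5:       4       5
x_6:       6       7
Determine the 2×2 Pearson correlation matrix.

Step 1 — column means:
  mean(X_1) = (6 + 7 + 7 + 2 + 4 + 6) / 6 = 32/6 = 5.3333
  mean(X_2) = (1 + 3 + 1 + 7 + 5 + 7) / 6 = 24/6 = 4

Step 2 — sample variances and covariances s[i,j] = (1/(n-1)) · Σ_k (x_{k,i} - mean_i) · (x_{k,j} - mean_j), with n-1 = 5:
  s[X_1,X_1] = ((0.6667)·(0.6667) + (1.6667)·(1.6667) + (1.6667)·(1.6667) + (-3.3333)·(-3.3333) + (-1.3333)·(-1.3333) + (0.6667)·(0.6667)) / 5 = 19.3333/5 = 3.8667
  s[X_1,X_2] = ((0.6667)·(-3) + (1.6667)·(-1) + (1.6667)·(-3) + (-3.3333)·(3) + (-1.3333)·(1) + (0.6667)·(3)) / 5 = -18/5 = -3.6
  s[X_2,X_2] = ((-3)·(-3) + (-1)·(-1) + (-3)·(-3) + (3)·(3) + (1)·(1) + (3)·(3)) / 5 = 38/5 = 7.6
  Sample standard deviations s_i = √(s[i,i]):
  s(X_1) = √(3.8667) = 1.9664
  s(X_2) = √(7.6) = 2.7568

Step 3 — r_{ij} = s_{ij} / (s_i · s_j):
  r[X_1,X_1] = 1 (diagonal).
  r[X_1,X_2] = -3.6 / (1.9664 · 2.7568) = -3.6 / 5.4209 = -0.6641
  r[X_2,X_2] = 1 (diagonal).

R is symmetric with unit diagonal. Assembling:

R = [[1, -0.6641],
 [-0.6641, 1]]


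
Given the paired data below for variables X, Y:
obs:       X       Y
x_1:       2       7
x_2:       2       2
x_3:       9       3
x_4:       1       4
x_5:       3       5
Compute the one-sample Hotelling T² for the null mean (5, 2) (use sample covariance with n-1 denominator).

Step 1 — sample mean vector:
  mean(X) = (2 + 2 + 9 + 1 + 3) / 5 = 17/5 = 3.4
  mean(Y) = (7 + 2 + 3 + 4 + 5) / 5 = 21/5 = 4.2
  x̄ = (3.4, 4.2),  deviation x̄ - mu_0 = (3.4, 4.2) - (5, 2) = (-1.6, 2.2).

Step 2 — sample covariance matrix, S[i,j] = (1/(n-1)) · Σ_k (x_{k,i} - mean_i) · (x_{k,j} - mean_j), divisor n-1 = 4:
  S[X,X] = ((-1.4)·(-1.4) + (-1.4)·(-1.4) + (5.6)·(5.6) + (-2.4)·(-2.4) + (-0.4)·(-0.4)) / 4 = 41.2/4 = 10.3
  S[X,Y] = ((-1.4)·(2.8) + (-1.4)·(-2.2) + (5.6)·(-1.2) + (-2.4)·(-0.2) + (-0.4)·(0.8)) / 4 = -7.4/4 = -1.85
  S[Y,Y] = ((2.8)·(2.8) + (-2.2)·(-2.2) + (-1.2)·(-1.2) + (-0.2)·(-0.2) + (0.8)·(0.8)) / 4 = 14.8/4 = 3.7
  S = [[10.3, -1.85],
 [-1.85, 3.7]].

Step 3 — invert S. det(S) = 10.3·3.7 - (-1.85)² = 34.6875.
  S^{-1} = (1/det) · [[d, -b], [-b, a]] = [[0.1067, 0.0533],
 [0.0533, 0.2969]].

Step 4 — quadratic form (x̄ - mu_0)^T · S^{-1} · (x̄ - mu_0):
  S^{-1} · (x̄ - mu_0) = (-0.0533, 0.5679),
  (x̄ - mu_0)^T · [...] = (-1.6)·(-0.0533) + (2.2)·(0.5679) = 1.3348.

Step 5 — scale by n: T² = 5 · 1.3348 = 6.6739.

T² ≈ 6.6739


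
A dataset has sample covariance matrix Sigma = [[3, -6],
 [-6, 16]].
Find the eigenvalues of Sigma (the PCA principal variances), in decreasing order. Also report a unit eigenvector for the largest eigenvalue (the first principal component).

Step 1 — characteristic polynomial of 2×2 Sigma:
  det(Sigma - λI) = λ² - trace · λ + det = 0.
  trace = 3 + 16 = 19, det = 3·16 - (-6)² = 12.
Step 2 — discriminant:
  Δ = trace² - 4·det = 361 - 48 = 313.
Step 3 — eigenvalues:
  λ = (trace ± √Δ)/2 = (19 ± 17.6918)/2,
  λ_1 = 18.3459,  λ_2 = 0.6541.

Step 4 — unit eigenvector for λ_1: solve (Sigma - λ_1 I)v = 0. First row:
  (3 - 18.3459)·v_x + (-6)·v_y = 0, i.e. (-15.3459)·v_x + (-6)·v_y = 0,
  so v ∝ (b, λ_1 - a) = (-6, 15.3459); multiply by -1 so the first entry is positive: u = (6, -15.3459).
  ||u|| = √((6)² + (-15.3459)²) = √(271.4967) ≈ 16.4772,
  v_1 = u/||u|| ≈ (0.3641, -0.9313) (||v_1|| = 1).

λ_1 = 18.3459,  λ_2 = 0.6541;  v_1 ≈ (0.3641, -0.9313)


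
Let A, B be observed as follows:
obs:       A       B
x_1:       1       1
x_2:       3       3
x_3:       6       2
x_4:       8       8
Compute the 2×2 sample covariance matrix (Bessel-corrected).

Step 1 — column means:
  mean(A) = (1 + 3 + 6 + 8) / 4 = 18/4 = 4.5
  mean(B) = (1 + 3 + 2 + 8) / 4 = 14/4 = 3.5

Step 2 — sample covariance S[i,j] = (1/(n-1)) · Σ_k (x_{k,i} - mean_i) · (x_{k,j} - mean_j), with n-1 = 3.
  S[A,A] = ((-3.5)·(-3.5) + (-1.5)·(-1.5) + (1.5)·(1.5) + (3.5)·(3.5)) / 3 = 29/3 = 9.6667
  S[A,B] = ((-3.5)·(-2.5) + (-1.5)·(-0.5) + (1.5)·(-1.5) + (3.5)·(4.5)) / 3 = 23/3 = 7.6667
  S[B,B] = ((-2.5)·(-2.5) + (-0.5)·(-0.5) + (-1.5)·(-1.5) + (4.5)·(4.5)) / 3 = 29/3 = 9.6667

S is symmetric (S[j,i] = S[i,j]). Assembling:

S = [[9.6667, 7.6667],
 [7.6667, 9.6667]]


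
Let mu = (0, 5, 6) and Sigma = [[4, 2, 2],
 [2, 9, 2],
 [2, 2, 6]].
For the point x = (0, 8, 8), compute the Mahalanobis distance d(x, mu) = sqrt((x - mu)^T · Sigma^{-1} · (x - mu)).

Step 1 — centre the observation: (x - mu) = (0, 3, 2).

Step 2 — invert Sigma (cofactor / det for 3×3, or solve directly):
  Sigma^{-1} = [[0.3205, -0.0513, -0.0897],
 [-0.0513, 0.1282, -0.0256],
 [-0.0897, -0.0256, 0.2051]].

Step 3 — form the quadratic (x - mu)^T · Sigma^{-1} · (x - mu):
  Sigma^{-1} · (x - mu) = (-0.3333, 0.3333, 0.3333).
  (x - mu)^T · [Sigma^{-1} · (x - mu)] = (0)·(-0.3333) + (3)·(0.3333) + (2)·(0.3333) = 1.6667.

Step 4 — take square root: d = √(1.6667) ≈ 1.291.

d(x, mu) = √(1.6667) ≈ 1.291


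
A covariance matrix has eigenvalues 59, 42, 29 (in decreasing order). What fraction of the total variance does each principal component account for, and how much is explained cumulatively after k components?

Step 1 — total variance = trace(Sigma) = Σ λ_i = 59 + 42 + 29 = 130.

Step 2 — fraction explained by component i = λ_i / Σ λ:
  PC1: 59/130 = 0.4538
  PC2: 42/130 = 0.3231
  PC3: 29/130 = 0.2231

Step 3 — cumulative fraction after k components = (λ_1 + ... + λ_k) / Σ λ:
  k = 1: 59/130 = 0.4538
  k = 2: (59 + 42)/130 = 101/130 = 0.7769
  k = 3: (59 + 42 + 29)/130 = 130/130 = 1

Summary (fraction, with percent):

explained: PC1 0.4538 (45.38%), PC2 0.3231 (32.31%), PC3 0.2231 (22.31%);  cumulative: 0.4538, 0.7769, 1


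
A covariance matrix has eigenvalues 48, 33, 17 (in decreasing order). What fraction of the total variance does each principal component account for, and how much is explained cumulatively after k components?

Step 1 — total variance = trace(Sigma) = Σ λ_i = 48 + 33 + 17 = 98.

Step 2 — fraction explained by component i = λ_i / Σ λ:
  PC1: 48/98 = 0.4898
  PC2: 33/98 = 0.3367
  PC3: 17/98 = 0.1735

Step 3 — cumulative fraction after k components = (λ_1 + ... + λ_k) / Σ λ:
  k = 1: 48/98 = 0.4898
  k = 2: (48 + 33)/98 = 81/98 = 0.8265
  k = 3: (48 + 33 + 17)/98 = 98/98 = 1

Summary (fraction, with percent):

explained: PC1 0.4898 (48.98%), PC2 0.3367 (33.67%), PC3 0.1735 (17.35%);  cumulative: 0.4898, 0.8265, 1


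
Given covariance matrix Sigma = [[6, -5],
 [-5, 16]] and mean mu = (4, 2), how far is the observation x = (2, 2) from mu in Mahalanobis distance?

Step 1 — centre the observation: (x - mu) = (-2, 0).

Step 2 — invert Sigma. det(Sigma) = 6·16 - (-5)² = 71.
  Sigma^{-1} = (1/det) · [[d, -b], [-b, a]] = [[0.2254, 0.0704],
 [0.0704, 0.0845]].

Step 3 — form the quadratic (x - mu)^T · Sigma^{-1} · (x - mu):
  Sigma^{-1} · (x - mu) = (-0.4507, -0.1408).
  (x - mu)^T · [Sigma^{-1} · (x - mu)] = (-2)·(-0.4507) + (0)·(-0.1408) = 0.9014.

Step 4 — take square root: d = √(0.9014) ≈ 0.9494.

d(x, mu) = √(0.9014) ≈ 0.9494


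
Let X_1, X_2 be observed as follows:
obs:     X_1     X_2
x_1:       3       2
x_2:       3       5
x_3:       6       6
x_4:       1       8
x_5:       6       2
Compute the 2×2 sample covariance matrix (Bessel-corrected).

Step 1 — column means:
  mean(X_1) = (3 + 3 + 6 + 1 + 6) / 5 = 19/5 = 3.8
  mean(X_2) = (2 + 5 + 6 + 8 + 2) / 5 = 23/5 = 4.6

Step 2 — sample covariance S[i,j] = (1/(n-1)) · Σ_k (x_{k,i} - mean_i) · (x_{k,j} - mean_j), with n-1 = 4.
  S[X_1,X_1] = ((-0.8)·(-0.8) + (-0.8)·(-0.8) + (2.2)·(2.2) + (-2.8)·(-2.8) + (2.2)·(2.2)) / 4 = 18.8/4 = 4.7
  S[X_1,X_2] = ((-0.8)·(-2.6) + (-0.8)·(0.4) + (2.2)·(1.4) + (-2.8)·(3.4) + (2.2)·(-2.6)) / 4 = -10.4/4 = -2.6
  S[X_2,X_2] = ((-2.6)·(-2.6) + (0.4)·(0.4) + (1.4)·(1.4) + (3.4)·(3.4) + (-2.6)·(-2.6)) / 4 = 27.2/4 = 6.8

S is symmetric (S[j,i] = S[i,j]). Assembling:

S = [[4.7, -2.6],
 [-2.6, 6.8]]


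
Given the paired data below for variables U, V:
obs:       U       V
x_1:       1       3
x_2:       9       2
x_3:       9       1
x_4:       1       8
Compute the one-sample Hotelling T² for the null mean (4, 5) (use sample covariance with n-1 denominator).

Step 1 — sample mean vector:
  mean(U) = (1 + 9 + 9 + 1) / 4 = 20/4 = 5
  mean(V) = (3 + 2 + 1 + 8) / 4 = 14/4 = 3.5
  x̄ = (5, 3.5),  deviation x̄ - mu_0 = (5, 3.5) - (4, 5) = (1, -1.5).

Step 2 — sample covariance matrix, S[i,j] = (1/(n-1)) · Σ_k (x_{k,i} - mean_i) · (x_{k,j} - mean_j), divisor n-1 = 3:
  S[U,U] = ((-4)·(-4) + (4)·(4) + (4)·(4) + (-4)·(-4)) / 3 = 64/3 = 21.3333
  S[U,V] = ((-4)·(-0.5) + (4)·(-1.5) + (4)·(-2.5) + (-4)·(4.5)) / 3 = -32/3 = -10.6667
  S[V,V] = ((-0.5)·(-0.5) + (-1.5)·(-1.5) + (-2.5)·(-2.5) + (4.5)·(4.5)) / 3 = 29/3 = 9.6667
  S = [[21.3333, -10.6667],
 [-10.6667, 9.6667]].

Step 3 — invert S. det(S) = 21.3333·9.6667 - (-10.6667)² = 92.4444.
  S^{-1} = (1/det) · [[d, -b], [-b, a]] = [[0.1046, 0.1154],
 [0.1154, 0.2308]].

Step 4 — quadratic form (x̄ - mu_0)^T · S^{-1} · (x̄ - mu_0):
  S^{-1} · (x̄ - mu_0) = (-0.0685, -0.2308),
  (x̄ - mu_0)^T · [...] = (1)·(-0.0685) + (-1.5)·(-0.2308) = 0.2776.

Step 5 — scale by n: T² = 4 · 0.2776 = 1.1106.

T² ≈ 1.1106


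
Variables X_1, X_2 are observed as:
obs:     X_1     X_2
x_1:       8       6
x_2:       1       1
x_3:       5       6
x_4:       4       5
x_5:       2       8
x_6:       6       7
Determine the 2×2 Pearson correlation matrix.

Step 1 — column means:
  mean(X_1) = (8 + 1 + 5 + 4 + 2 + 6) / 6 = 26/6 = 4.3333
  mean(X_2) = (6 + 1 + 6 + 5 + 8 + 7) / 6 = 33/6 = 5.5

Step 2 — sample variances and covariances s[i,j] = (1/(n-1)) · Σ_k (x_{k,i} - mean_i) · (x_{k,j} - mean_j), with n-1 = 5:
  s[X_1,X_1] = ((3.6667)·(3.6667) + (-3.3333)·(-3.3333) + (0.6667)·(0.6667) + (-0.3333)·(-0.3333) + (-2.3333)·(-2.3333) + (1.6667)·(1.6667)) / 5 = 33.3333/5 = 6.6667
  s[X_1,X_2] = ((3.6667)·(0.5) + (-3.3333)·(-4.5) + (0.6667)·(0.5) + (-0.3333)·(-0.5) + (-2.3333)·(2.5) + (1.6667)·(1.5)) / 5 = 14/5 = 2.8
  s[X_2,X_2] = ((0.5)·(0.5) + (-4.5)·(-4.5) + (0.5)·(0.5) + (-0.5)·(-0.5) + (2.5)·(2.5) + (1.5)·(1.5)) / 5 = 29.5/5 = 5.9
  Sample standard deviations s_i = √(s[i,i]):
  s(X_1) = √(6.6667) = 2.582
  s(X_2) = √(5.9) = 2.429

Step 3 — r_{ij} = s_{ij} / (s_i · s_j):
  r[X_1,X_1] = 1 (diagonal).
  r[X_1,X_2] = 2.8 / (2.582 · 2.429) = 2.8 / 6.2716 = 0.4465
  r[X_2,X_2] = 1 (diagonal).

R is symmetric with unit diagonal. Assembling:

R = [[1, 0.4465],
 [0.4465, 1]]


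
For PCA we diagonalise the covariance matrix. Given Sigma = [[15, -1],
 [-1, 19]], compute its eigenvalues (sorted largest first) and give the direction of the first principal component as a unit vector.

Step 1 — characteristic polynomial of 2×2 Sigma:
  det(Sigma - λI) = λ² - trace · λ + det = 0.
  trace = 15 + 19 = 34, det = 15·19 - (-1)² = 284.
Step 2 — discriminant:
  Δ = trace² - 4·det = 1156 - 1136 = 20.
Step 3 — eigenvalues:
  λ = (trace ± √Δ)/2 = (34 ± 4.4721)/2,
  λ_1 = 19.2361,  λ_2 = 14.7639.

Step 4 — unit eigenvector for λ_1: solve (Sigma - λ_1 I)v = 0. First row:
  (15 - 19.2361)·v_x + (-1)·v_y = 0, i.e. (-4.2361)·v_x + (-1)·v_y = 0,
  so v ∝ (b, λ_1 - a) = (-1, 4.2361); multiply by -1 so the first entry is positive: u = (1, -4.2361).
  ||u|| = √((1)² + (-4.2361)²) = √(18.9443) ≈ 4.3525,
  v_1 = u/||u|| ≈ (0.2298, -0.9732) (||v_1|| = 1).

λ_1 = 19.2361,  λ_2 = 14.7639;  v_1 ≈ (0.2298, -0.9732)


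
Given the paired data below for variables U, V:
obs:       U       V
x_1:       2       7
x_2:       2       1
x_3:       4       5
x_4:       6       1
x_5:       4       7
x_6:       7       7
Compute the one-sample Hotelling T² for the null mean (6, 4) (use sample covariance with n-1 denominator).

Step 1 — sample mean vector:
  mean(U) = (2 + 2 + 4 + 6 + 4 + 7) / 6 = 25/6 = 4.1667
  mean(V) = (7 + 1 + 5 + 1 + 7 + 7) / 6 = 28/6 = 4.6667
  x̄ = (4.1667, 4.6667),  deviation x̄ - mu_0 = (4.1667, 4.6667) - (6, 4) = (-1.8333, 0.6667).

Step 2 — sample covariance matrix, S[i,j] = (1/(n-1)) · Σ_k (x_{k,i} - mean_i) · (x_{k,j} - mean_j), divisor n-1 = 5:
  S[U,U] = ((-2.1667)·(-2.1667) + (-2.1667)·(-2.1667) + (-0.1667)·(-0.1667) + (1.8333)·(1.8333) + (-0.1667)·(-0.1667) + (2.8333)·(2.8333)) / 5 = 20.8333/5 = 4.1667
  S[U,V] = ((-2.1667)·(2.3333) + (-2.1667)·(-3.6667) + (-0.1667)·(0.3333) + (1.8333)·(-3.6667) + (-0.1667)·(2.3333) + (2.8333)·(2.3333)) / 5 = 2.3333/5 = 0.4667
  S[V,V] = ((2.3333)·(2.3333) + (-3.6667)·(-3.6667) + (0.3333)·(0.3333) + (-3.6667)·(-3.6667) + (2.3333)·(2.3333) + (2.3333)·(2.3333)) / 5 = 43.3333/5 = 8.6667
  S = [[4.1667, 0.4667],
 [0.4667, 8.6667]].

Step 3 — invert S. det(S) = 4.1667·8.6667 - (0.4667)² = 35.8933.
  S^{-1} = (1/det) · [[d, -b], [-b, a]] = [[0.2415, -0.013],
 [-0.013, 0.1161]].

Step 4 — quadratic form (x̄ - mu_0)^T · S^{-1} · (x̄ - mu_0):
  S^{-1} · (x̄ - mu_0) = (-0.4513, 0.1012),
  (x̄ - mu_0)^T · [...] = (-1.8333)·(-0.4513) + (0.6667)·(0.1012) = 0.8949.

Step 5 — scale by n: T² = 6 · 0.8949 = 5.3696.

T² ≈ 5.3696


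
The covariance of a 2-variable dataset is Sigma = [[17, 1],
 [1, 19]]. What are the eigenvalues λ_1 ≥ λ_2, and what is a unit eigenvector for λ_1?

Step 1 — characteristic polynomial of 2×2 Sigma:
  det(Sigma - λI) = λ² - trace · λ + det = 0.
  trace = 17 + 19 = 36, det = 17·19 - (1)² = 322.
Step 2 — discriminant:
  Δ = trace² - 4·det = 1296 - 1288 = 8.
Step 3 — eigenvalues:
  λ = (trace ± √Δ)/2 = (36 ± 2.8284)/2,
  λ_1 = 19.4142,  λ_2 = 16.5858.

Step 4 — unit eigenvector for λ_1: solve (Sigma - λ_1 I)v = 0. First row:
  (17 - 19.4142)·v_x + (1)·v_y = 0, i.e. (-2.4142)·v_x + (1)·v_y = 0,
  so v ∝ (b, λ_1 - a) = (1, 2.4142) = u.
  ||u|| = √((1)² + (2.4142)²) = √(6.8284) ≈ 2.6131,
  v_1 = u/||u|| ≈ (0.3827, 0.9239) (||v_1|| = 1).

λ_1 = 19.4142,  λ_2 = 16.5858;  v_1 ≈ (0.3827, 0.9239)


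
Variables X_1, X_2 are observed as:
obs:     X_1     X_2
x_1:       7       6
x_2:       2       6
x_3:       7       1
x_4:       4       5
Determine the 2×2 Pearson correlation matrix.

Step 1 — column means:
  mean(X_1) = (7 + 2 + 7 + 4) / 4 = 20/4 = 5
  mean(X_2) = (6 + 6 + 1 + 5) / 4 = 18/4 = 4.5

Step 2 — sample variances and covariances s[i,j] = (1/(n-1)) · Σ_k (x_{k,i} - mean_i) · (x_{k,j} - mean_j), with n-1 = 3:
  s[X_1,X_1] = ((2)·(2) + (-3)·(-3) + (2)·(2) + (-1)·(-1)) / 3 = 18/3 = 6
  s[X_1,X_2] = ((2)·(1.5) + (-3)·(1.5) + (2)·(-3.5) + (-1)·(0.5)) / 3 = -9/3 = -3
  s[X_2,X_2] = ((1.5)·(1.5) + (1.5)·(1.5) + (-3.5)·(-3.5) + (0.5)·(0.5)) / 3 = 17/3 = 5.6667
  Sample standard deviations s_i = √(s[i,i]):
  s(X_1) = √(6) = 2.4495
  s(X_2) = √(5.6667) = 2.3805

Step 3 — r_{ij} = s_{ij} / (s_i · s_j):
  r[X_1,X_1] = 1 (diagonal).
  r[X_1,X_2] = -3 / (2.4495 · 2.3805) = -3 / 5.831 = -0.5145
  r[X_2,X_2] = 1 (diagonal).

R is symmetric with unit diagonal. Assembling:

R = [[1, -0.5145],
 [-0.5145, 1]]


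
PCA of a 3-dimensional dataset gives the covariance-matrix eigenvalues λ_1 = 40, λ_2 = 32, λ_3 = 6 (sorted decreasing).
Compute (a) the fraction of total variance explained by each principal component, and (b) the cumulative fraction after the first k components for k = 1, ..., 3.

Step 1 — total variance = trace(Sigma) = Σ λ_i = 40 + 32 + 6 = 78.

Step 2 — fraction explained by component i = λ_i / Σ λ:
  PC1: 40/78 = 0.5128
  PC2: 32/78 = 0.4103
  PC3: 6/78 = 0.0769

Step 3 — cumulative fraction after k components = (λ_1 + ... + λ_k) / Σ λ:
  k = 1: 40/78 = 0.5128
  k = 2: (40 + 32)/78 = 72/78 = 0.9231
  k = 3: (40 + 32 + 6)/78 = 78/78 = 1

Summary (fraction, with percent):

explained: PC1 0.5128 (51.28%), PC2 0.4103 (41.03%), PC3 0.0769 (7.69%);  cumulative: 0.5128, 0.9231, 1


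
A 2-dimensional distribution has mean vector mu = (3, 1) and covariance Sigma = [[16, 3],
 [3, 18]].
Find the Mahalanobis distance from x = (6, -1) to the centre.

Step 1 — centre the observation: (x - mu) = (3, -2).

Step 2 — invert Sigma. det(Sigma) = 16·18 - (3)² = 279.
  Sigma^{-1} = (1/det) · [[d, -b], [-b, a]] = [[0.0645, -0.0108],
 [-0.0108, 0.0573]].

Step 3 — form the quadratic (x - mu)^T · Sigma^{-1} · (x - mu):
  Sigma^{-1} · (x - mu) = (0.2151, -0.147).
  (x - mu)^T · [Sigma^{-1} · (x - mu)] = (3)·(0.2151) + (-2)·(-0.147) = 0.9391.

Step 4 — take square root: d = √(0.9391) ≈ 0.9691.

d(x, mu) = √(0.9391) ≈ 0.9691


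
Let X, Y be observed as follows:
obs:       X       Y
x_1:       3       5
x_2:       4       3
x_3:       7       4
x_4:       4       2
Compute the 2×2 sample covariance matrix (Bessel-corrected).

Step 1 — column means:
  mean(X) = (3 + 4 + 7 + 4) / 4 = 18/4 = 4.5
  mean(Y) = (5 + 3 + 4 + 2) / 4 = 14/4 = 3.5

Step 2 — sample covariance S[i,j] = (1/(n-1)) · Σ_k (x_{k,i} - mean_i) · (x_{k,j} - mean_j), with n-1 = 3.
  S[X,X] = ((-1.5)·(-1.5) + (-0.5)·(-0.5) + (2.5)·(2.5) + (-0.5)·(-0.5)) / 3 = 9/3 = 3
  S[X,Y] = ((-1.5)·(1.5) + (-0.5)·(-0.5) + (2.5)·(0.5) + (-0.5)·(-1.5)) / 3 = 0/3 = 0
  S[Y,Y] = ((1.5)·(1.5) + (-0.5)·(-0.5) + (0.5)·(0.5) + (-1.5)·(-1.5)) / 3 = 5/3 = 1.6667

S is symmetric (S[j,i] = S[i,j]). Assembling:

S = [[3, 0],
 [0, 1.6667]]


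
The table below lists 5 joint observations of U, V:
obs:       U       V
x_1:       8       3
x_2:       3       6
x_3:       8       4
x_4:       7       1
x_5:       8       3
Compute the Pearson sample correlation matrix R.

Step 1 — column means:
  mean(U) = (8 + 3 + 8 + 7 + 8) / 5 = 34/5 = 6.8
  mean(V) = (3 + 6 + 4 + 1 + 3) / 5 = 17/5 = 3.4

Step 2 — sample variances and covariances s[i,j] = (1/(n-1)) · Σ_k (x_{k,i} - mean_i) · (x_{k,j} - mean_j), with n-1 = 4:
  s[U,U] = ((1.2)·(1.2) + (-3.8)·(-3.8) + (1.2)·(1.2) + (0.2)·(0.2) + (1.2)·(1.2)) / 4 = 18.8/4 = 4.7
  s[U,V] = ((1.2)·(-0.4) + (-3.8)·(2.6) + (1.2)·(0.6) + (0.2)·(-2.4) + (1.2)·(-0.4)) / 4 = -10.6/4 = -2.65
  s[V,V] = ((-0.4)·(-0.4) + (2.6)·(2.6) + (0.6)·(0.6) + (-2.4)·(-2.4) + (-0.4)·(-0.4)) / 4 = 13.2/4 = 3.3
  Sample standard deviations s_i = √(s[i,i]):
  s(U) = √(4.7) = 2.1679
  s(V) = √(3.3) = 1.8166

Step 3 — r_{ij} = s_{ij} / (s_i · s_j):
  r[U,U] = 1 (diagonal).
  r[U,V] = -2.65 / (2.1679 · 1.8166) = -2.65 / 3.9383 = -0.6729
  r[V,V] = 1 (diagonal).

R is symmetric with unit diagonal. Assembling:

R = [[1, -0.6729],
 [-0.6729, 1]]


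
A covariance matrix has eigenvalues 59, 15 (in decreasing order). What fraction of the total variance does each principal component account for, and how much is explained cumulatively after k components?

Step 1 — total variance = trace(Sigma) = Σ λ_i = 59 + 15 = 74.

Step 2 — fraction explained by component i = λ_i / Σ λ:
  PC1: 59/74 = 0.7973
  PC2: 15/74 = 0.2027

Step 3 — cumulative fraction after k components = (λ_1 + ... + λ_k) / Σ λ:
  k = 1: 59/74 = 0.7973
  k = 2: (59 + 15)/74 = 74/74 = 1

Summary (fraction, with percent):

explained: PC1 0.7973 (79.73%), PC2 0.2027 (20.27%);  cumulative: 0.7973, 1


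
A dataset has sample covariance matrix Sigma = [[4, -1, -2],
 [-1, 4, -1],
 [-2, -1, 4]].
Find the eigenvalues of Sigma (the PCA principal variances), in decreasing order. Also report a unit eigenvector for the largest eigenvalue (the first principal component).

Step 1 — characteristic polynomial p(λ) = det(λI - Sigma) = λ³ - tr·λ² + c_1·λ - det, where tr = trace, c_1 = sum of the principal 2×2 minors, det = det(Sigma):
  tr = 4 + 4 + 4 = 12,
  c_1 = (4·4 - (-1)²) + (4·4 - (-2)²) + (4·4 - (-1)²) = 15 + 12 + 15 = 42,
  det = 4·(4·4 - (-1)²) - (-1)·((-1)·4 - (-1)·(-2)) + (-2)·((-1)·(-1) - 4·(-2)) = 4·(15) - (-1)·(-6) + (-2)·(9) = 36.
  So p(λ) = λ³ - 12λ² + 42λ - 36.
Step 2 — look for an integer root (rational root theorem: any rational root is an integer divisor of 36). Testing λ = 6:
  p(6) = 216 - 432 + 252 - 36 = 0  ✓
  Dividing out (λ - 6): p(λ) = (λ - 6)(λ² - 6λ + 6).
Step 3 — remaining eigenvalues from the quadratic λ² - 6λ + 6 = 0:
  Δ = 6² - 4·6 = 36 - 24 = 12,  λ = (6 ± √12)/2 = (6 ± 3.4641)/2 ≈ 4.7321 or 1.2679.
  Sorted: λ_1 = 6,  λ_2 = 4.7321,  λ_3 = 1.2679  (check: sum = 12 = tr ✓).

Step 4 — unit eigenvector for λ_1 = 6: v spans the null space of (Sigma - λ_1 I), whose rows are
  r_1 = (-2, -1, -2),  r_2 = (-1, -2, -1),  r_3 = (-2, -1, -2).
  v is orthogonal to every row, so take v ∝ r_1 × r_2 = ((-1)·(-1) - (-2)·(-2), (-2)·(-1) - (-2)·(-1), (-2)·(-2) - (-1)·(-1)) = (-3, 0, 3).
  Rescale (divide by 3; multiply by -1 so the first nonzero entry is positive): u = (1, 0, -1).
  ||u|| = √((1)² + (0)² + (-1)²) = √(2) ≈ 1.4142,  v_1 = u/||u|| ≈ (0.7071, 0, -0.7071) (||v_1|| = 1).

λ_1 = 6,  λ_2 = 4.7321,  λ_3 = 1.2679;  v_1 ≈ (0.7071, 0, -0.7071)


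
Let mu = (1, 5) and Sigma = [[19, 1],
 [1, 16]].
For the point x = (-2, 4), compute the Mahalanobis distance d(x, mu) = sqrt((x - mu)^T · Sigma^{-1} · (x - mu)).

Step 1 — centre the observation: (x - mu) = (-3, -1).

Step 2 — invert Sigma. det(Sigma) = 19·16 - (1)² = 303.
  Sigma^{-1} = (1/det) · [[d, -b], [-b, a]] = [[0.0528, -0.0033],
 [-0.0033, 0.0627]].

Step 3 — form the quadratic (x - mu)^T · Sigma^{-1} · (x - mu):
  Sigma^{-1} · (x - mu) = (-0.1551, -0.0528).
  (x - mu)^T · [Sigma^{-1} · (x - mu)] = (-3)·(-0.1551) + (-1)·(-0.0528) = 0.5182.

Step 4 — take square root: d = √(0.5182) ≈ 0.7198.

d(x, mu) = √(0.5182) ≈ 0.7198


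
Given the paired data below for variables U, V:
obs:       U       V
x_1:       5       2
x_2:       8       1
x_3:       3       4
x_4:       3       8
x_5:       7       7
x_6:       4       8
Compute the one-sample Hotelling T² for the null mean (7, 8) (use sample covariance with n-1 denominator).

Step 1 — sample mean vector:
  mean(U) = (5 + 8 + 3 + 3 + 7 + 4) / 6 = 30/6 = 5
  mean(V) = (2 + 1 + 4 + 8 + 7 + 8) / 6 = 30/6 = 5
  x̄ = (5, 5),  deviation x̄ - mu_0 = (5, 5) - (7, 8) = (-2, -3).

Step 2 — sample covariance matrix, S[i,j] = (1/(n-1)) · Σ_k (x_{k,i} - mean_i) · (x_{k,j} - mean_j), divisor n-1 = 5:
  S[U,U] = ((0)·(0) + (3)·(3) + (-2)·(-2) + (-2)·(-2) + (2)·(2) + (-1)·(-1)) / 5 = 22/5 = 4.4
  S[U,V] = ((0)·(-3) + (3)·(-4) + (-2)·(-1) + (-2)·(3) + (2)·(2) + (-1)·(3)) / 5 = -15/5 = -3
  S[V,V] = ((-3)·(-3) + (-4)·(-4) + (-1)·(-1) + (3)·(3) + (2)·(2) + (3)·(3)) / 5 = 48/5 = 9.6
  S = [[4.4, -3],
 [-3, 9.6]].

Step 3 — invert S. det(S) = 4.4·9.6 - (-3)² = 33.24.
  S^{-1} = (1/det) · [[d, -b], [-b, a]] = [[0.2888, 0.0903],
 [0.0903, 0.1324]].

Step 4 — quadratic form (x̄ - mu_0)^T · S^{-1} · (x̄ - mu_0):
  S^{-1} · (x̄ - mu_0) = (-0.8484, -0.5776),
  (x̄ - mu_0)^T · [...] = (-2)·(-0.8484) + (-3)·(-0.5776) = 3.4296.

Step 5 — scale by n: T² = 6 · 3.4296 = 20.5776.

T² ≈ 20.5776


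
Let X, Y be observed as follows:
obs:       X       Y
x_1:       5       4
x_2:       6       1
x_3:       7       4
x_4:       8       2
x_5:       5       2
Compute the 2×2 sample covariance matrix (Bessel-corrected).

Step 1 — column means:
  mean(X) = (5 + 6 + 7 + 8 + 5) / 5 = 31/5 = 6.2
  mean(Y) = (4 + 1 + 4 + 2 + 2) / 5 = 13/5 = 2.6

Step 2 — sample covariance S[i,j] = (1/(n-1)) · Σ_k (x_{k,i} - mean_i) · (x_{k,j} - mean_j), with n-1 = 4.
  S[X,X] = ((-1.2)·(-1.2) + (-0.2)·(-0.2) + (0.8)·(0.8) + (1.8)·(1.8) + (-1.2)·(-1.2)) / 4 = 6.8/4 = 1.7
  S[X,Y] = ((-1.2)·(1.4) + (-0.2)·(-1.6) + (0.8)·(1.4) + (1.8)·(-0.6) + (-1.2)·(-0.6)) / 4 = -0.6/4 = -0.15
  S[Y,Y] = ((1.4)·(1.4) + (-1.6)·(-1.6) + (1.4)·(1.4) + (-0.6)·(-0.6) + (-0.6)·(-0.6)) / 4 = 7.2/4 = 1.8

S is symmetric (S[j,i] = S[i,j]). Assembling:

S = [[1.7, -0.15],
 [-0.15, 1.8]]


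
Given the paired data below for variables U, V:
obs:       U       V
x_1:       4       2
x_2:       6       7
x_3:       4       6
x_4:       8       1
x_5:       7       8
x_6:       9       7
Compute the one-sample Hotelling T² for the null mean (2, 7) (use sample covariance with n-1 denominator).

Step 1 — sample mean vector:
  mean(U) = (4 + 6 + 4 + 8 + 7 + 9) / 6 = 38/6 = 6.3333
  mean(V) = (2 + 7 + 6 + 1 + 8 + 7) / 6 = 31/6 = 5.1667
  x̄ = (6.3333, 5.1667),  deviation x̄ - mu_0 = (6.3333, 5.1667) - (2, 7) = (4.3333, -1.8333).

Step 2 — sample covariance matrix, S[i,j] = (1/(n-1)) · Σ_k (x_{k,i} - mean_i) · (x_{k,j} - mean_j), divisor n-1 = 5:
  S[U,U] = ((-2.3333)·(-2.3333) + (-0.3333)·(-0.3333) + (-2.3333)·(-2.3333) + (1.6667)·(1.6667) + (0.6667)·(0.6667) + (2.6667)·(2.6667)) / 5 = 21.3333/5 = 4.2667
  S[U,V] = ((-2.3333)·(-3.1667) + (-0.3333)·(1.8333) + (-2.3333)·(0.8333) + (1.6667)·(-4.1667) + (0.6667)·(2.8333) + (2.6667)·(1.8333)) / 5 = 4.6667/5 = 0.9333
  S[V,V] = ((-3.1667)·(-3.1667) + (1.8333)·(1.8333) + (0.8333)·(0.8333) + (-4.1667)·(-4.1667) + (2.8333)·(2.8333) + (1.8333)·(1.8333)) / 5 = 42.8333/5 = 8.5667
  S = [[4.2667, 0.9333],
 [0.9333, 8.5667]].

Step 3 — invert S. det(S) = 4.2667·8.5667 - (0.9333)² = 35.68.
  S^{-1} = (1/det) · [[d, -b], [-b, a]] = [[0.2401, -0.0262],
 [-0.0262, 0.1196]].

Step 4 — quadratic form (x̄ - mu_0)^T · S^{-1} · (x̄ - mu_0):
  S^{-1} · (x̄ - mu_0) = (1.0884, -0.3326),
  (x̄ - mu_0)^T · [...] = (4.3333)·(1.0884) + (-1.8333)·(-0.3326) = 5.326.

Step 5 — scale by n: T² = 6 · 5.326 = 31.9563.

T² ≈ 31.9563
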